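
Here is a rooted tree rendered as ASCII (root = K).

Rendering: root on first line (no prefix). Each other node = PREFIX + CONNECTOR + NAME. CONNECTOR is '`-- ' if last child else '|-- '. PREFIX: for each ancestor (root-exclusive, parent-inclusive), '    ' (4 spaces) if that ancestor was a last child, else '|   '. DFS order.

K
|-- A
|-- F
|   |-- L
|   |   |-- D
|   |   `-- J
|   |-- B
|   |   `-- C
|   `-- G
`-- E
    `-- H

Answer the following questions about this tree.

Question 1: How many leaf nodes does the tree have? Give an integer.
Answer: 6

Derivation:
Leaves (nodes with no children): A, C, D, G, H, J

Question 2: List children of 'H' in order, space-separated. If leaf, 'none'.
Node H's children (from adjacency): (leaf)

Answer: none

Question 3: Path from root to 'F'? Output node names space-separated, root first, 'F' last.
Walk down from root: K -> F

Answer: K F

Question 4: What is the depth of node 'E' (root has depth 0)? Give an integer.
Answer: 1

Derivation:
Path from root to E: K -> E
Depth = number of edges = 1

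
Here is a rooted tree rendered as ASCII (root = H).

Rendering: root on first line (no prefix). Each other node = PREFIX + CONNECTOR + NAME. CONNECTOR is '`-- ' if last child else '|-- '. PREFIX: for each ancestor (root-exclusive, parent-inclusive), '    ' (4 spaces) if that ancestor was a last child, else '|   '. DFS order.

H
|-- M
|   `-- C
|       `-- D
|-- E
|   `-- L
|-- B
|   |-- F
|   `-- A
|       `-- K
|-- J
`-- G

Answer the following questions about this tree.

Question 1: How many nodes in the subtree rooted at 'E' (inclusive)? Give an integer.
Answer: 2

Derivation:
Subtree rooted at E contains: E, L
Count = 2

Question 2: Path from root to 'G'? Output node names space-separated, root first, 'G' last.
Walk down from root: H -> G

Answer: H G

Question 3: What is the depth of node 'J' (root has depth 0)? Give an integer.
Answer: 1

Derivation:
Path from root to J: H -> J
Depth = number of edges = 1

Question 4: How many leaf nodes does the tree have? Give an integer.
Leaves (nodes with no children): D, F, G, J, K, L

Answer: 6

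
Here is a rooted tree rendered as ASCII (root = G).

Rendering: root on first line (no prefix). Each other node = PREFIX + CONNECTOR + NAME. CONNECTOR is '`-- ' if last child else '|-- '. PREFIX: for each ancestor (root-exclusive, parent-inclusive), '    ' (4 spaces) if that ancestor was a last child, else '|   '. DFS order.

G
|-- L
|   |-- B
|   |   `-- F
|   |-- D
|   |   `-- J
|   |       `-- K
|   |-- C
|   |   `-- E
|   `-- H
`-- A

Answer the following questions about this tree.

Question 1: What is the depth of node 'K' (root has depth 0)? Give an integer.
Path from root to K: G -> L -> D -> J -> K
Depth = number of edges = 4

Answer: 4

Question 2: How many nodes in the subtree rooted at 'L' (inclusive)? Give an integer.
Answer: 9

Derivation:
Subtree rooted at L contains: B, C, D, E, F, H, J, K, L
Count = 9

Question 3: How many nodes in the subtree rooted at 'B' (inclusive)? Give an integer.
Subtree rooted at B contains: B, F
Count = 2

Answer: 2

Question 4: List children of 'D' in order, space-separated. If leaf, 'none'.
Node D's children (from adjacency): J

Answer: J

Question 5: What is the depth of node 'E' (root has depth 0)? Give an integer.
Answer: 3

Derivation:
Path from root to E: G -> L -> C -> E
Depth = number of edges = 3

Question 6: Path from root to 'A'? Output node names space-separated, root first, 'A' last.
Walk down from root: G -> A

Answer: G A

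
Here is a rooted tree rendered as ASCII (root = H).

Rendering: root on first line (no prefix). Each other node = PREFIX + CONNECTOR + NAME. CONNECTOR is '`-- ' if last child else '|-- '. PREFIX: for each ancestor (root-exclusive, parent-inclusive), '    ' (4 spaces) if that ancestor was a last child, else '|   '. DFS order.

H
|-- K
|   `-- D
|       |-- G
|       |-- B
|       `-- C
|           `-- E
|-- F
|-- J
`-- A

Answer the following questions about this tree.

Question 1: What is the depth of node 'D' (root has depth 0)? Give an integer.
Path from root to D: H -> K -> D
Depth = number of edges = 2

Answer: 2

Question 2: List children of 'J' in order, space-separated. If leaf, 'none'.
Answer: none

Derivation:
Node J's children (from adjacency): (leaf)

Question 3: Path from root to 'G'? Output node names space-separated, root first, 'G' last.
Walk down from root: H -> K -> D -> G

Answer: H K D G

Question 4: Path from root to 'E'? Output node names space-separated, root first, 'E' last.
Walk down from root: H -> K -> D -> C -> E

Answer: H K D C E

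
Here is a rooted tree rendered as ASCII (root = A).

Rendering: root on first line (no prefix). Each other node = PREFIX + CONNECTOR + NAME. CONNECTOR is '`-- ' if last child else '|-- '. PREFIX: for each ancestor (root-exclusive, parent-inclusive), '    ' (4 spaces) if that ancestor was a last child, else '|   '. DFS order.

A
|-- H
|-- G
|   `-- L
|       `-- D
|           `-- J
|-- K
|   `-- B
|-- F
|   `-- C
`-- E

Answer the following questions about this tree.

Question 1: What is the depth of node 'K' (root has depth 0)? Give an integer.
Answer: 1

Derivation:
Path from root to K: A -> K
Depth = number of edges = 1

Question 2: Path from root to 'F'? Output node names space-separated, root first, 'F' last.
Walk down from root: A -> F

Answer: A F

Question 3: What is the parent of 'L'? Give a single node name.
Scan adjacency: L appears as child of G

Answer: G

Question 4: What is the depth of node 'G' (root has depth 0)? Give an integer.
Answer: 1

Derivation:
Path from root to G: A -> G
Depth = number of edges = 1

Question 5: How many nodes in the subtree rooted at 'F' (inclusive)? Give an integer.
Subtree rooted at F contains: C, F
Count = 2

Answer: 2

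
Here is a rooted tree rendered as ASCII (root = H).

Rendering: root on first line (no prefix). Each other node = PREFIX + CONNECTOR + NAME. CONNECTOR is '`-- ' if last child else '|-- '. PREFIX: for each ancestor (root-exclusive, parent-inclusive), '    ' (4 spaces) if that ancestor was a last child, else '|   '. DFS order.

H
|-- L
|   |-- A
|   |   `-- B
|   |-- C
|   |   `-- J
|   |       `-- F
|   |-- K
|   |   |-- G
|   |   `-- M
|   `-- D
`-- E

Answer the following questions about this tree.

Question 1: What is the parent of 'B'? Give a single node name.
Answer: A

Derivation:
Scan adjacency: B appears as child of A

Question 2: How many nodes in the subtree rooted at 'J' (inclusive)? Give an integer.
Subtree rooted at J contains: F, J
Count = 2

Answer: 2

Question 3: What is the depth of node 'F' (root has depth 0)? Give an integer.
Path from root to F: H -> L -> C -> J -> F
Depth = number of edges = 4

Answer: 4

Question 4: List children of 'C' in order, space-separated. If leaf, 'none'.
Node C's children (from adjacency): J

Answer: J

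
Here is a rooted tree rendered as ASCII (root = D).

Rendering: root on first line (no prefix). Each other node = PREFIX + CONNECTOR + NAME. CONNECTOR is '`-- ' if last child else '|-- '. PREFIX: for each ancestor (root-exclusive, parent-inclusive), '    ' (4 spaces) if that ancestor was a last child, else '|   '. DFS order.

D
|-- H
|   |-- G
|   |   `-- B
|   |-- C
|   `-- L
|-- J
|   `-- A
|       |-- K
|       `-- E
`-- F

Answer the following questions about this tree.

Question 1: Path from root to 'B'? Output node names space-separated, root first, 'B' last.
Walk down from root: D -> H -> G -> B

Answer: D H G B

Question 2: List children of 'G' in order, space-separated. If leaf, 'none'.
Node G's children (from adjacency): B

Answer: B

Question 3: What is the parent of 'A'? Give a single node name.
Scan adjacency: A appears as child of J

Answer: J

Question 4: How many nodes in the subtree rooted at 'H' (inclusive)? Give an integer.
Answer: 5

Derivation:
Subtree rooted at H contains: B, C, G, H, L
Count = 5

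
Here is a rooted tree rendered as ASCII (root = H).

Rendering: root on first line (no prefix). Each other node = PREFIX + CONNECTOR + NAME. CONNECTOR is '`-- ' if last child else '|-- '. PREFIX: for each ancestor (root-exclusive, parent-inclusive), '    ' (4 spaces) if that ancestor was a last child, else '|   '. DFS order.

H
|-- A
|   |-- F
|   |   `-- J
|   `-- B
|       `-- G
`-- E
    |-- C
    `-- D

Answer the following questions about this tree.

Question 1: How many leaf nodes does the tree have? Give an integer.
Leaves (nodes with no children): C, D, G, J

Answer: 4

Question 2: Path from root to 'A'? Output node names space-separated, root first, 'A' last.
Answer: H A

Derivation:
Walk down from root: H -> A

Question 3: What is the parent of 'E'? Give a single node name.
Answer: H

Derivation:
Scan adjacency: E appears as child of H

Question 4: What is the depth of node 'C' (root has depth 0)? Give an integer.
Path from root to C: H -> E -> C
Depth = number of edges = 2

Answer: 2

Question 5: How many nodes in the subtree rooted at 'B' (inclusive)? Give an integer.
Answer: 2

Derivation:
Subtree rooted at B contains: B, G
Count = 2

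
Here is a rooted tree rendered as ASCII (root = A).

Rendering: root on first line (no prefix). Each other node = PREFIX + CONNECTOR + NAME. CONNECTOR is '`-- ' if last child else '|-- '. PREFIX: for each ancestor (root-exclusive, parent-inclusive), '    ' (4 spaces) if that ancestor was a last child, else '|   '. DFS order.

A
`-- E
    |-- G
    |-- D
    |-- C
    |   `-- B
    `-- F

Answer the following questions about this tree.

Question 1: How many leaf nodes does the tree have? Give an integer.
Leaves (nodes with no children): B, D, F, G

Answer: 4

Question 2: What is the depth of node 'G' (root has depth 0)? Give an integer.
Path from root to G: A -> E -> G
Depth = number of edges = 2

Answer: 2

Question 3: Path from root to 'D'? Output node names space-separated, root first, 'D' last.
Answer: A E D

Derivation:
Walk down from root: A -> E -> D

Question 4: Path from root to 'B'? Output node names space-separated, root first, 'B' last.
Answer: A E C B

Derivation:
Walk down from root: A -> E -> C -> B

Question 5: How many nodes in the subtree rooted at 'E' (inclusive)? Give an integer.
Subtree rooted at E contains: B, C, D, E, F, G
Count = 6

Answer: 6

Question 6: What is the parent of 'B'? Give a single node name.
Answer: C

Derivation:
Scan adjacency: B appears as child of C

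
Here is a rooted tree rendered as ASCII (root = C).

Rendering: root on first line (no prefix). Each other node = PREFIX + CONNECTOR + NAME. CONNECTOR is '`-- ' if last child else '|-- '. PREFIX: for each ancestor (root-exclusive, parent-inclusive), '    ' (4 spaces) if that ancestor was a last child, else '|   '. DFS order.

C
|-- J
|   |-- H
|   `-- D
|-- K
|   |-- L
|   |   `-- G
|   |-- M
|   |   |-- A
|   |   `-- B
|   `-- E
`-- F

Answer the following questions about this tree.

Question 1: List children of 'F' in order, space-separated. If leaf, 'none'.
Node F's children (from adjacency): (leaf)

Answer: none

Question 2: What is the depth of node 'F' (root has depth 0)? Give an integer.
Path from root to F: C -> F
Depth = number of edges = 1

Answer: 1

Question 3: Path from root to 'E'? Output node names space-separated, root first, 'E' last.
Answer: C K E

Derivation:
Walk down from root: C -> K -> E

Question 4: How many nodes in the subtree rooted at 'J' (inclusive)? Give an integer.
Answer: 3

Derivation:
Subtree rooted at J contains: D, H, J
Count = 3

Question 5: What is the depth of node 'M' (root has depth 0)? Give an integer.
Path from root to M: C -> K -> M
Depth = number of edges = 2

Answer: 2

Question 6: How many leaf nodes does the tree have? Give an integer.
Leaves (nodes with no children): A, B, D, E, F, G, H

Answer: 7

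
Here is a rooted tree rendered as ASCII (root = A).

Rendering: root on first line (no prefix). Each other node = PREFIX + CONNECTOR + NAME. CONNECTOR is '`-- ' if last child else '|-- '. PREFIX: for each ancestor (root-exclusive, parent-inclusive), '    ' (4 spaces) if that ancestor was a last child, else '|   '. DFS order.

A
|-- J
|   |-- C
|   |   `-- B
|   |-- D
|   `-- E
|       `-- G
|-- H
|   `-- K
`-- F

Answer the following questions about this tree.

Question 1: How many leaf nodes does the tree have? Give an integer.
Answer: 5

Derivation:
Leaves (nodes with no children): B, D, F, G, K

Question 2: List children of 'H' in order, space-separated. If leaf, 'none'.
Node H's children (from adjacency): K

Answer: K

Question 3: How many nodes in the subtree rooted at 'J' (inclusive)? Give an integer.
Subtree rooted at J contains: B, C, D, E, G, J
Count = 6

Answer: 6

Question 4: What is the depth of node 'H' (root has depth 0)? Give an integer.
Answer: 1

Derivation:
Path from root to H: A -> H
Depth = number of edges = 1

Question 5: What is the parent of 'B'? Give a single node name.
Answer: C

Derivation:
Scan adjacency: B appears as child of C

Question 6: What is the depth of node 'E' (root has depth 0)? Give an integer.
Path from root to E: A -> J -> E
Depth = number of edges = 2

Answer: 2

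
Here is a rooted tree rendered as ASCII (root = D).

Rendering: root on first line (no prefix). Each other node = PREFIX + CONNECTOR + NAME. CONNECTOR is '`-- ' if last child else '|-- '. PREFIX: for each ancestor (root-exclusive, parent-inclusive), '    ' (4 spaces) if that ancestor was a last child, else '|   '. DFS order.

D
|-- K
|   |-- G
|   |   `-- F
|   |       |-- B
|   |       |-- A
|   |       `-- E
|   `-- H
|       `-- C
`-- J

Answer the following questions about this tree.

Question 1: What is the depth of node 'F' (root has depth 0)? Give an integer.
Answer: 3

Derivation:
Path from root to F: D -> K -> G -> F
Depth = number of edges = 3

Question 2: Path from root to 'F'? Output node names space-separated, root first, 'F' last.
Answer: D K G F

Derivation:
Walk down from root: D -> K -> G -> F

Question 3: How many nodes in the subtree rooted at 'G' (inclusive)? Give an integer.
Answer: 5

Derivation:
Subtree rooted at G contains: A, B, E, F, G
Count = 5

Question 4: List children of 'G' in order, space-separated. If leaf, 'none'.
Answer: F

Derivation:
Node G's children (from adjacency): F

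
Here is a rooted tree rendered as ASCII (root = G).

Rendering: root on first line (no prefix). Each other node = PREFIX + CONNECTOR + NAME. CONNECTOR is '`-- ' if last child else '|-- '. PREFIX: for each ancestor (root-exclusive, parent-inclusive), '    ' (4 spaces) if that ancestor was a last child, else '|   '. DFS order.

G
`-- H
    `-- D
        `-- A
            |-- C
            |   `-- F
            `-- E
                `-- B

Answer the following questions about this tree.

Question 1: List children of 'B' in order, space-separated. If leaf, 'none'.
Answer: none

Derivation:
Node B's children (from adjacency): (leaf)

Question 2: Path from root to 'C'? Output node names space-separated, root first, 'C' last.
Answer: G H D A C

Derivation:
Walk down from root: G -> H -> D -> A -> C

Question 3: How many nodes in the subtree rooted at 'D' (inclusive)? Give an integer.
Answer: 6

Derivation:
Subtree rooted at D contains: A, B, C, D, E, F
Count = 6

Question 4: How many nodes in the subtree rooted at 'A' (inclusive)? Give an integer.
Subtree rooted at A contains: A, B, C, E, F
Count = 5

Answer: 5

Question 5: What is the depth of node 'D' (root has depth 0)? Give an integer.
Path from root to D: G -> H -> D
Depth = number of edges = 2

Answer: 2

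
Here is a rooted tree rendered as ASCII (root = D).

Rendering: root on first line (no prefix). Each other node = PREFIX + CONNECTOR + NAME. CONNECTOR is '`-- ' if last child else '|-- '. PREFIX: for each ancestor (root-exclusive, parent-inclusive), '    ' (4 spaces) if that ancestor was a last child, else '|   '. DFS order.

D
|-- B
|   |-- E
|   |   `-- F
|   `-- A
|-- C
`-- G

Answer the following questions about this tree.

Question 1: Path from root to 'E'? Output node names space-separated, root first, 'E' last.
Walk down from root: D -> B -> E

Answer: D B E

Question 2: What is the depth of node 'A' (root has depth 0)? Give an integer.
Answer: 2

Derivation:
Path from root to A: D -> B -> A
Depth = number of edges = 2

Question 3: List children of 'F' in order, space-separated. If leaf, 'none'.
Answer: none

Derivation:
Node F's children (from adjacency): (leaf)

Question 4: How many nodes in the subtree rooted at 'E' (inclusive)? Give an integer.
Answer: 2

Derivation:
Subtree rooted at E contains: E, F
Count = 2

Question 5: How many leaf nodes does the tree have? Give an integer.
Answer: 4

Derivation:
Leaves (nodes with no children): A, C, F, G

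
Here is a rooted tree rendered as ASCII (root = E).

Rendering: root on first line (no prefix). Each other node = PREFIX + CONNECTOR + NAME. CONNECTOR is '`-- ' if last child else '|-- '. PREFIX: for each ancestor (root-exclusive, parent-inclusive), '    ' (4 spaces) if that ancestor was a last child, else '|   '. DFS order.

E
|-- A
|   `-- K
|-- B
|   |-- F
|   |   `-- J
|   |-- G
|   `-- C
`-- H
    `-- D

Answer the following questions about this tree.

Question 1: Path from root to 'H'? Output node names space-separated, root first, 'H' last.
Walk down from root: E -> H

Answer: E H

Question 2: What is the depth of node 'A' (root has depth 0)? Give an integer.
Answer: 1

Derivation:
Path from root to A: E -> A
Depth = number of edges = 1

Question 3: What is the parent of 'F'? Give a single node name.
Answer: B

Derivation:
Scan adjacency: F appears as child of B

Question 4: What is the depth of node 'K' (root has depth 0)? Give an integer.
Path from root to K: E -> A -> K
Depth = number of edges = 2

Answer: 2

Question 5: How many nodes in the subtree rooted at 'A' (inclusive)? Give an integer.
Answer: 2

Derivation:
Subtree rooted at A contains: A, K
Count = 2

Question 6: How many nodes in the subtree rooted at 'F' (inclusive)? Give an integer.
Subtree rooted at F contains: F, J
Count = 2

Answer: 2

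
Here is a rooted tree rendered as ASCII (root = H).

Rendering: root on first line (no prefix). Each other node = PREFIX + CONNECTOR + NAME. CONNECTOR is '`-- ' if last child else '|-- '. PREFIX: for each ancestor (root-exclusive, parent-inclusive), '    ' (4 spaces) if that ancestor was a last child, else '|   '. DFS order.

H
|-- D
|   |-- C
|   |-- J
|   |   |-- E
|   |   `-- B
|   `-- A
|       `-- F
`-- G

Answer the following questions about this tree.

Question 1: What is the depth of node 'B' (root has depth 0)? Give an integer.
Answer: 3

Derivation:
Path from root to B: H -> D -> J -> B
Depth = number of edges = 3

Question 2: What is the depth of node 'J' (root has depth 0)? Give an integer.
Path from root to J: H -> D -> J
Depth = number of edges = 2

Answer: 2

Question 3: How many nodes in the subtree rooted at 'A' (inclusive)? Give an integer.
Subtree rooted at A contains: A, F
Count = 2

Answer: 2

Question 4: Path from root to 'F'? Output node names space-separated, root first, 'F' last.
Walk down from root: H -> D -> A -> F

Answer: H D A F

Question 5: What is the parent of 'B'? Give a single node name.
Answer: J

Derivation:
Scan adjacency: B appears as child of J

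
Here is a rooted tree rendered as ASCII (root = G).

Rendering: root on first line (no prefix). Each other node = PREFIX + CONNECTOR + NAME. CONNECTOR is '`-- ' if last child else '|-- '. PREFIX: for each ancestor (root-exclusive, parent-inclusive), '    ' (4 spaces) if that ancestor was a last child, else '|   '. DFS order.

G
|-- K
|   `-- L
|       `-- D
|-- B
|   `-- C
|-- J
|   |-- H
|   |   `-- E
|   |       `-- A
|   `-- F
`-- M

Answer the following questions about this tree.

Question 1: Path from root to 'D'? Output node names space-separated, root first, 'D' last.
Answer: G K L D

Derivation:
Walk down from root: G -> K -> L -> D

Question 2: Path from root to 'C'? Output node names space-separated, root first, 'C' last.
Walk down from root: G -> B -> C

Answer: G B C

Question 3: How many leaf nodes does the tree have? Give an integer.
Leaves (nodes with no children): A, C, D, F, M

Answer: 5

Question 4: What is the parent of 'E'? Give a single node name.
Answer: H

Derivation:
Scan adjacency: E appears as child of H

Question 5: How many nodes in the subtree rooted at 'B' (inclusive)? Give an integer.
Subtree rooted at B contains: B, C
Count = 2

Answer: 2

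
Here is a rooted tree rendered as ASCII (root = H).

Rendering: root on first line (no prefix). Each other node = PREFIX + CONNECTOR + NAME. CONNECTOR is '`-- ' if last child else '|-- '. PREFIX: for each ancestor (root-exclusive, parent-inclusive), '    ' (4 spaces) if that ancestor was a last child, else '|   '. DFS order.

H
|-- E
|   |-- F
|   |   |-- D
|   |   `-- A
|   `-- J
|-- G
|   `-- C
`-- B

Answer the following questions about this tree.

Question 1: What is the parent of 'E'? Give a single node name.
Answer: H

Derivation:
Scan adjacency: E appears as child of H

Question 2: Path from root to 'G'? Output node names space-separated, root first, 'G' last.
Walk down from root: H -> G

Answer: H G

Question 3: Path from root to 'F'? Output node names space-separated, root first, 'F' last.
Walk down from root: H -> E -> F

Answer: H E F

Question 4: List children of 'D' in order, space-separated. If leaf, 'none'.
Answer: none

Derivation:
Node D's children (from adjacency): (leaf)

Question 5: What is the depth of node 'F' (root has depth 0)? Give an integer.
Path from root to F: H -> E -> F
Depth = number of edges = 2

Answer: 2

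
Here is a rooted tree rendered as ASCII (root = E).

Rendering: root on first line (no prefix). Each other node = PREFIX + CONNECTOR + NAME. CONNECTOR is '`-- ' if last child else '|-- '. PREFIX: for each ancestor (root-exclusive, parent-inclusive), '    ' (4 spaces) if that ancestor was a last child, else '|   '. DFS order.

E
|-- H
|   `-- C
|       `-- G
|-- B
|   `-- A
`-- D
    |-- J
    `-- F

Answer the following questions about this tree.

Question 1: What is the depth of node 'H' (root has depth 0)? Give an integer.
Answer: 1

Derivation:
Path from root to H: E -> H
Depth = number of edges = 1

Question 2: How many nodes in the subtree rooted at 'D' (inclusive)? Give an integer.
Answer: 3

Derivation:
Subtree rooted at D contains: D, F, J
Count = 3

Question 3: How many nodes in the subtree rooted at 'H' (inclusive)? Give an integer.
Subtree rooted at H contains: C, G, H
Count = 3

Answer: 3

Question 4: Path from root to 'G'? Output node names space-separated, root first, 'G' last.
Answer: E H C G

Derivation:
Walk down from root: E -> H -> C -> G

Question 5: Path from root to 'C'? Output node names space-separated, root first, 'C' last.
Answer: E H C

Derivation:
Walk down from root: E -> H -> C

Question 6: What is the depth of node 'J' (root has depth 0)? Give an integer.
Answer: 2

Derivation:
Path from root to J: E -> D -> J
Depth = number of edges = 2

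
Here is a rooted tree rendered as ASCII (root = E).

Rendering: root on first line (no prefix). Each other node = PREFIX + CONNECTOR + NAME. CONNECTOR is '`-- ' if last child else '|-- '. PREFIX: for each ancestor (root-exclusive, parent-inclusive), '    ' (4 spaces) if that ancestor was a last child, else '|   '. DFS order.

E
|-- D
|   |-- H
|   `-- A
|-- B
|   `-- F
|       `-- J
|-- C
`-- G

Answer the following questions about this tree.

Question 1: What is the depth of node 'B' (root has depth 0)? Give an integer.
Answer: 1

Derivation:
Path from root to B: E -> B
Depth = number of edges = 1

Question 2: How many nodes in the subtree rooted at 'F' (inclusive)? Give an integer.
Answer: 2

Derivation:
Subtree rooted at F contains: F, J
Count = 2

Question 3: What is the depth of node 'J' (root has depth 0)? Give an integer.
Path from root to J: E -> B -> F -> J
Depth = number of edges = 3

Answer: 3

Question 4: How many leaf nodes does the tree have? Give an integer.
Answer: 5

Derivation:
Leaves (nodes with no children): A, C, G, H, J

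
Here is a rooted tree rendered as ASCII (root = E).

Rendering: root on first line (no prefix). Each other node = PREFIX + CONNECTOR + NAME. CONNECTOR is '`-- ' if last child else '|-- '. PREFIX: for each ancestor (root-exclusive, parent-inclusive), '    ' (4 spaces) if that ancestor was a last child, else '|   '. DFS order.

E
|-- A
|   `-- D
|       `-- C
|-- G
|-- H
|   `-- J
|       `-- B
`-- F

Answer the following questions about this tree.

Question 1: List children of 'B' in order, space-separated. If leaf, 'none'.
Node B's children (from adjacency): (leaf)

Answer: none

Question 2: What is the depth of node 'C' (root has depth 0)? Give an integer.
Path from root to C: E -> A -> D -> C
Depth = number of edges = 3

Answer: 3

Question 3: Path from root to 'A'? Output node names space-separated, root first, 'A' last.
Answer: E A

Derivation:
Walk down from root: E -> A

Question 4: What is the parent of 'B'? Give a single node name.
Scan adjacency: B appears as child of J

Answer: J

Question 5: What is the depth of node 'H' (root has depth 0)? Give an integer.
Path from root to H: E -> H
Depth = number of edges = 1

Answer: 1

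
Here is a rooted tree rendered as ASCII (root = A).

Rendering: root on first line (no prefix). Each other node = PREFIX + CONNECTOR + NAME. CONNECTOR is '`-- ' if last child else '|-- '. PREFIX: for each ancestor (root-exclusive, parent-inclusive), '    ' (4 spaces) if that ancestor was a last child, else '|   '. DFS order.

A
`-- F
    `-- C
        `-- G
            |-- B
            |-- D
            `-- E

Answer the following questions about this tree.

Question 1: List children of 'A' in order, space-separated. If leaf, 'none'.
Answer: F

Derivation:
Node A's children (from adjacency): F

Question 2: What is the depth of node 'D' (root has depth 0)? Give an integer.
Answer: 4

Derivation:
Path from root to D: A -> F -> C -> G -> D
Depth = number of edges = 4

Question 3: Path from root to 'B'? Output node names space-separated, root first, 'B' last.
Walk down from root: A -> F -> C -> G -> B

Answer: A F C G B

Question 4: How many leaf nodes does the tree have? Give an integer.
Answer: 3

Derivation:
Leaves (nodes with no children): B, D, E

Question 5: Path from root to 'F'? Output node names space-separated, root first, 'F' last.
Answer: A F

Derivation:
Walk down from root: A -> F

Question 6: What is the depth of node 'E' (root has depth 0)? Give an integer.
Path from root to E: A -> F -> C -> G -> E
Depth = number of edges = 4

Answer: 4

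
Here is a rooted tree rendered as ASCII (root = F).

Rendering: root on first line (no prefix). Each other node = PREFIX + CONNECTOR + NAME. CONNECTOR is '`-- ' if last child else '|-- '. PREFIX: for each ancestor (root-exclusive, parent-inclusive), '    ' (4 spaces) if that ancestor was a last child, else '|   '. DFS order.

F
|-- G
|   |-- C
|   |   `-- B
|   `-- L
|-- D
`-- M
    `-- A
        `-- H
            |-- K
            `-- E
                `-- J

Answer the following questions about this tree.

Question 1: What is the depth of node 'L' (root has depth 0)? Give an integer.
Path from root to L: F -> G -> L
Depth = number of edges = 2

Answer: 2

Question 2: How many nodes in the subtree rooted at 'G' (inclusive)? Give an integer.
Answer: 4

Derivation:
Subtree rooted at G contains: B, C, G, L
Count = 4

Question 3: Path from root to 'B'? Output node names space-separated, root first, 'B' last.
Walk down from root: F -> G -> C -> B

Answer: F G C B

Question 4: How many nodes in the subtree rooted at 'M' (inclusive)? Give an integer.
Answer: 6

Derivation:
Subtree rooted at M contains: A, E, H, J, K, M
Count = 6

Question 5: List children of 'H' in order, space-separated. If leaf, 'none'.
Answer: K E

Derivation:
Node H's children (from adjacency): K, E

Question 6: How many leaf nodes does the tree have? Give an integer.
Leaves (nodes with no children): B, D, J, K, L

Answer: 5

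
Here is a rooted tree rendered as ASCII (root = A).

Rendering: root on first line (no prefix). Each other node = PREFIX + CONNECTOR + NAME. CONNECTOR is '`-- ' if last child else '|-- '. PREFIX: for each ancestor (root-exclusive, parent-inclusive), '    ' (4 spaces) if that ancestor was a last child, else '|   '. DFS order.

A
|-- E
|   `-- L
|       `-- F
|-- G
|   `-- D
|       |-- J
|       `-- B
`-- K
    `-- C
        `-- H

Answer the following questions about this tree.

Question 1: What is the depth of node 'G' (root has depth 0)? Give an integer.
Answer: 1

Derivation:
Path from root to G: A -> G
Depth = number of edges = 1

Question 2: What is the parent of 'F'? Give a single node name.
Answer: L

Derivation:
Scan adjacency: F appears as child of L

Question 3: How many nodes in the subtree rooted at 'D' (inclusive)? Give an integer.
Answer: 3

Derivation:
Subtree rooted at D contains: B, D, J
Count = 3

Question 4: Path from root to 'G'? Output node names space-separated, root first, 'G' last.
Answer: A G

Derivation:
Walk down from root: A -> G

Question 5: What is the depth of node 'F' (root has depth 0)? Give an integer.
Answer: 3

Derivation:
Path from root to F: A -> E -> L -> F
Depth = number of edges = 3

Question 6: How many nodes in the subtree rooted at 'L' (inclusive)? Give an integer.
Answer: 2

Derivation:
Subtree rooted at L contains: F, L
Count = 2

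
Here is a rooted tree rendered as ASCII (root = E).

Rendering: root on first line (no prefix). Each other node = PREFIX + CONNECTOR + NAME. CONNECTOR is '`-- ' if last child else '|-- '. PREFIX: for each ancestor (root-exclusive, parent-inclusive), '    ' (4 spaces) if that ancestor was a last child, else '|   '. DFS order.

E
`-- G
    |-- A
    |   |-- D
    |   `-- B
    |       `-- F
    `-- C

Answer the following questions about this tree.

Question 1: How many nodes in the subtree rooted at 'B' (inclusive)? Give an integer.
Answer: 2

Derivation:
Subtree rooted at B contains: B, F
Count = 2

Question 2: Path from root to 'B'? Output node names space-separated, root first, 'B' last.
Answer: E G A B

Derivation:
Walk down from root: E -> G -> A -> B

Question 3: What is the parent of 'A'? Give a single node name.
Scan adjacency: A appears as child of G

Answer: G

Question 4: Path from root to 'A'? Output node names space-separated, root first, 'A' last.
Answer: E G A

Derivation:
Walk down from root: E -> G -> A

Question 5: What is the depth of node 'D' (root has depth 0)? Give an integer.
Answer: 3

Derivation:
Path from root to D: E -> G -> A -> D
Depth = number of edges = 3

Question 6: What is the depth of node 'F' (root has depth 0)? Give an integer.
Path from root to F: E -> G -> A -> B -> F
Depth = number of edges = 4

Answer: 4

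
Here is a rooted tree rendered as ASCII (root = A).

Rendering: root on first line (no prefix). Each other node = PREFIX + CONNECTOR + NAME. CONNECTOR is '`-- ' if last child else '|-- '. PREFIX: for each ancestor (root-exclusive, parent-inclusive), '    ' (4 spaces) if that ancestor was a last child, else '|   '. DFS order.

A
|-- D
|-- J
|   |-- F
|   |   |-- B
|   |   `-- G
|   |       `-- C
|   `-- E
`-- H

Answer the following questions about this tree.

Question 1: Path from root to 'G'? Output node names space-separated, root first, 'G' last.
Answer: A J F G

Derivation:
Walk down from root: A -> J -> F -> G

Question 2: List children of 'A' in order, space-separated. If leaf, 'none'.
Node A's children (from adjacency): D, J, H

Answer: D J H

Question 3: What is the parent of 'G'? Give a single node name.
Scan adjacency: G appears as child of F

Answer: F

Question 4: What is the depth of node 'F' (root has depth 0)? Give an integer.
Answer: 2

Derivation:
Path from root to F: A -> J -> F
Depth = number of edges = 2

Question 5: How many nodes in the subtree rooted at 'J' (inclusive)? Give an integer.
Answer: 6

Derivation:
Subtree rooted at J contains: B, C, E, F, G, J
Count = 6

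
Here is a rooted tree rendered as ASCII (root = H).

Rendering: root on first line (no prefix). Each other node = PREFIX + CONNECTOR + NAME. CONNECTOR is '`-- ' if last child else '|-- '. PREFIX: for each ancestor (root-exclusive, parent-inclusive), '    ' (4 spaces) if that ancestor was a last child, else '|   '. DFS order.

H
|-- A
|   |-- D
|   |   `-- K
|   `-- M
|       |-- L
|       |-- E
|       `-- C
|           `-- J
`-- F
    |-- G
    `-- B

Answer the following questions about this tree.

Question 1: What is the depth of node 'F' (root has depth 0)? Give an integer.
Answer: 1

Derivation:
Path from root to F: H -> F
Depth = number of edges = 1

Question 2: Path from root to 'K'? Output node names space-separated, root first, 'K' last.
Walk down from root: H -> A -> D -> K

Answer: H A D K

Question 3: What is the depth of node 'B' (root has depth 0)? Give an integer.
Answer: 2

Derivation:
Path from root to B: H -> F -> B
Depth = number of edges = 2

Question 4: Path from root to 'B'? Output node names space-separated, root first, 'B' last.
Walk down from root: H -> F -> B

Answer: H F B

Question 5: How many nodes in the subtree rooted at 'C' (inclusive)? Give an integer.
Subtree rooted at C contains: C, J
Count = 2

Answer: 2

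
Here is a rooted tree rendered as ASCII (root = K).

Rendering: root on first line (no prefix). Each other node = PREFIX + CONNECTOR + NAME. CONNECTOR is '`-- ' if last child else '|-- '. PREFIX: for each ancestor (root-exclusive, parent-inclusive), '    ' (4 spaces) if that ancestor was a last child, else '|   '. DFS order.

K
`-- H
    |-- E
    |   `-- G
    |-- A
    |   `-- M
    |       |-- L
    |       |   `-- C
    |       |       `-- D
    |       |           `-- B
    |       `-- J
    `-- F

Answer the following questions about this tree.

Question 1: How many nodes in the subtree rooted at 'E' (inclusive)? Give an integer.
Subtree rooted at E contains: E, G
Count = 2

Answer: 2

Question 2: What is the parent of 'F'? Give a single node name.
Answer: H

Derivation:
Scan adjacency: F appears as child of H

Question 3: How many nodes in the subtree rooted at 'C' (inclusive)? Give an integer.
Subtree rooted at C contains: B, C, D
Count = 3

Answer: 3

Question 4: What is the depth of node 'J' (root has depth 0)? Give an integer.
Path from root to J: K -> H -> A -> M -> J
Depth = number of edges = 4

Answer: 4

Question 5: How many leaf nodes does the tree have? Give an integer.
Leaves (nodes with no children): B, F, G, J

Answer: 4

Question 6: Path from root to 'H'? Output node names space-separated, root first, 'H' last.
Answer: K H

Derivation:
Walk down from root: K -> H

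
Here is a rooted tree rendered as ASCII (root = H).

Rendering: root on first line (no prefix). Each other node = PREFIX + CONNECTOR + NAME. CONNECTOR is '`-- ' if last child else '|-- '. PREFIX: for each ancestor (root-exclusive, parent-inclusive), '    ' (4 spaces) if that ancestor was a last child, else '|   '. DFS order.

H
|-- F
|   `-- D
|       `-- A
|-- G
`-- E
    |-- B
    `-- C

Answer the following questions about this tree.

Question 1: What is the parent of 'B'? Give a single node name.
Scan adjacency: B appears as child of E

Answer: E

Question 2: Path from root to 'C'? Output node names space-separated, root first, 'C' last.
Answer: H E C

Derivation:
Walk down from root: H -> E -> C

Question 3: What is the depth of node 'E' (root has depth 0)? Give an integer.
Path from root to E: H -> E
Depth = number of edges = 1

Answer: 1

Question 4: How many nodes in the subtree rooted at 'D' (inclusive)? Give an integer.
Answer: 2

Derivation:
Subtree rooted at D contains: A, D
Count = 2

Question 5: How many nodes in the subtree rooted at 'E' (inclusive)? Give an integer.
Subtree rooted at E contains: B, C, E
Count = 3

Answer: 3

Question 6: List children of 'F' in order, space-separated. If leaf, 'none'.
Node F's children (from adjacency): D

Answer: D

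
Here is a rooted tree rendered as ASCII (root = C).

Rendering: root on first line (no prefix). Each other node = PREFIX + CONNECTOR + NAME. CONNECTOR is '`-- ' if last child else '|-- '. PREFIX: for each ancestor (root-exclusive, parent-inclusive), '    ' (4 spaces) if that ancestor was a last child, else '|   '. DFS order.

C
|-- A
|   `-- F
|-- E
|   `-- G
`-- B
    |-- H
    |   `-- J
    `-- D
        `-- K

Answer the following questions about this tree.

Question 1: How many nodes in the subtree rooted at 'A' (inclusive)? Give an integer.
Subtree rooted at A contains: A, F
Count = 2

Answer: 2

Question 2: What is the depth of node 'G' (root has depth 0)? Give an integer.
Answer: 2

Derivation:
Path from root to G: C -> E -> G
Depth = number of edges = 2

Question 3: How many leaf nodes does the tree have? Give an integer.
Answer: 4

Derivation:
Leaves (nodes with no children): F, G, J, K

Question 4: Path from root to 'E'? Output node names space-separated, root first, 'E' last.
Answer: C E

Derivation:
Walk down from root: C -> E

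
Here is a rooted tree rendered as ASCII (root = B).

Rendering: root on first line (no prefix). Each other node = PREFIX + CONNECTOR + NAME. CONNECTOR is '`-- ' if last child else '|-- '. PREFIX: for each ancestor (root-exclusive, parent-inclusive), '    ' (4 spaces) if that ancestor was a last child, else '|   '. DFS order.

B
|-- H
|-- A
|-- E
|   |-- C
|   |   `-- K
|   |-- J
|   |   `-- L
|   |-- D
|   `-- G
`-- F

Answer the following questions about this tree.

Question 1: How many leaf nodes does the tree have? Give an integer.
Answer: 7

Derivation:
Leaves (nodes with no children): A, D, F, G, H, K, L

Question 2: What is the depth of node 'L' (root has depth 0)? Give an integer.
Answer: 3

Derivation:
Path from root to L: B -> E -> J -> L
Depth = number of edges = 3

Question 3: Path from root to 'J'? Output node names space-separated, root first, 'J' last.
Answer: B E J

Derivation:
Walk down from root: B -> E -> J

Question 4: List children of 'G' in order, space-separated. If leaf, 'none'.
Node G's children (from adjacency): (leaf)

Answer: none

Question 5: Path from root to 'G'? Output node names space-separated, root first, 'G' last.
Answer: B E G

Derivation:
Walk down from root: B -> E -> G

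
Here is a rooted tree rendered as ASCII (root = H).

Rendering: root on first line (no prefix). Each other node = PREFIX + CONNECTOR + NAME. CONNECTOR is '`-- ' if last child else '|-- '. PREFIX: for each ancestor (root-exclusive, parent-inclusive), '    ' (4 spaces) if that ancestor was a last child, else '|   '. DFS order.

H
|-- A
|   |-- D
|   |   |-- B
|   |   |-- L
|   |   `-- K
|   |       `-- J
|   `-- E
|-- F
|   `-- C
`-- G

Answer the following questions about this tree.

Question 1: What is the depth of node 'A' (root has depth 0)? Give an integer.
Answer: 1

Derivation:
Path from root to A: H -> A
Depth = number of edges = 1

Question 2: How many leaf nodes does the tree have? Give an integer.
Answer: 6

Derivation:
Leaves (nodes with no children): B, C, E, G, J, L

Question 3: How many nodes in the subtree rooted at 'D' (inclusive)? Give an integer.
Answer: 5

Derivation:
Subtree rooted at D contains: B, D, J, K, L
Count = 5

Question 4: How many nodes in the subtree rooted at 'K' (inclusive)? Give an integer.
Subtree rooted at K contains: J, K
Count = 2

Answer: 2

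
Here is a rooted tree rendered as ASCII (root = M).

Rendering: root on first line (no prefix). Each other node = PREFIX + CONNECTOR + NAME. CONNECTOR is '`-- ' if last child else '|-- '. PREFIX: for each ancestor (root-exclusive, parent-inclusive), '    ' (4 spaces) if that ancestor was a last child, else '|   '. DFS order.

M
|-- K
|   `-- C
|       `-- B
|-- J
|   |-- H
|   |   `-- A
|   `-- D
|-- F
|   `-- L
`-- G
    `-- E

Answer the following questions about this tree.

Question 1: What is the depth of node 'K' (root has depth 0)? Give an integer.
Answer: 1

Derivation:
Path from root to K: M -> K
Depth = number of edges = 1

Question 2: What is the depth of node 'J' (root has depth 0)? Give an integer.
Path from root to J: M -> J
Depth = number of edges = 1

Answer: 1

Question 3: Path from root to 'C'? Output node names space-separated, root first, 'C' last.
Answer: M K C

Derivation:
Walk down from root: M -> K -> C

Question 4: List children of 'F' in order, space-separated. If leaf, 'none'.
Answer: L

Derivation:
Node F's children (from adjacency): L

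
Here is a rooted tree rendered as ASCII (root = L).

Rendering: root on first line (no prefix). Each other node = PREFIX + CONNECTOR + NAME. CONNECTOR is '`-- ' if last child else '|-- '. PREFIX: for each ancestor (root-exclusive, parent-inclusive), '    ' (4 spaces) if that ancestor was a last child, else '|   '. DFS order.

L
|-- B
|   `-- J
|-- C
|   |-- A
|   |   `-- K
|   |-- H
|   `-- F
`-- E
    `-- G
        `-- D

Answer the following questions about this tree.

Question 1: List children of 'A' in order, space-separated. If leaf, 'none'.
Node A's children (from adjacency): K

Answer: K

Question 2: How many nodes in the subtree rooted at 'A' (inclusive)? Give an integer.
Answer: 2

Derivation:
Subtree rooted at A contains: A, K
Count = 2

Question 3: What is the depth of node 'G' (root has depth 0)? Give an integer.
Answer: 2

Derivation:
Path from root to G: L -> E -> G
Depth = number of edges = 2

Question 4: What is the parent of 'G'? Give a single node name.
Scan adjacency: G appears as child of E

Answer: E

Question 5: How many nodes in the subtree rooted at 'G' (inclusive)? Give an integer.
Subtree rooted at G contains: D, G
Count = 2

Answer: 2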